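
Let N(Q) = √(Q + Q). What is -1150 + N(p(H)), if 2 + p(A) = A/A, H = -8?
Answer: -1150 + I*√2 ≈ -1150.0 + 1.4142*I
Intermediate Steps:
p(A) = -1 (p(A) = -2 + A/A = -2 + 1 = -1)
N(Q) = √2*√Q (N(Q) = √(2*Q) = √2*√Q)
-1150 + N(p(H)) = -1150 + √2*√(-1) = -1150 + √2*I = -1150 + I*√2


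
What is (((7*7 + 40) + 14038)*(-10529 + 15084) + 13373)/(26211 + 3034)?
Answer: 64361858/29245 ≈ 2200.8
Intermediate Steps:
(((7*7 + 40) + 14038)*(-10529 + 15084) + 13373)/(26211 + 3034) = (((49 + 40) + 14038)*4555 + 13373)/29245 = ((89 + 14038)*4555 + 13373)*(1/29245) = (14127*4555 + 13373)*(1/29245) = (64348485 + 13373)*(1/29245) = 64361858*(1/29245) = 64361858/29245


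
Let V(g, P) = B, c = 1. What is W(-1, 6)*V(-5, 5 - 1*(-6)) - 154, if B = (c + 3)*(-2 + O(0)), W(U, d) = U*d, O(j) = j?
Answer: -106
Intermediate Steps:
B = -8 (B = (1 + 3)*(-2 + 0) = 4*(-2) = -8)
V(g, P) = -8
W(-1, 6)*V(-5, 5 - 1*(-6)) - 154 = -1*6*(-8) - 154 = -6*(-8) - 154 = 48 - 154 = -106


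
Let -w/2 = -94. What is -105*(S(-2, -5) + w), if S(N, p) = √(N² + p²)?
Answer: -19740 - 105*√29 ≈ -20305.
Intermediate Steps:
w = 188 (w = -2*(-94) = 188)
-105*(S(-2, -5) + w) = -105*(√((-2)² + (-5)²) + 188) = -105*(√(4 + 25) + 188) = -105*(√29 + 188) = -105*(188 + √29) = -19740 - 105*√29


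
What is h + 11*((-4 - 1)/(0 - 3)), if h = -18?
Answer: ⅓ ≈ 0.33333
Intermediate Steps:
h + 11*((-4 - 1)/(0 - 3)) = -18 + 11*((-4 - 1)/(0 - 3)) = -18 + 11*(-5/(-3)) = -18 + 11*(-5*(-⅓)) = -18 + 11*(5/3) = -18 + 55/3 = ⅓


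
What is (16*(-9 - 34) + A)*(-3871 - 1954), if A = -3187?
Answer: 22571875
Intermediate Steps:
(16*(-9 - 34) + A)*(-3871 - 1954) = (16*(-9 - 34) - 3187)*(-3871 - 1954) = (16*(-43) - 3187)*(-5825) = (-688 - 3187)*(-5825) = -3875*(-5825) = 22571875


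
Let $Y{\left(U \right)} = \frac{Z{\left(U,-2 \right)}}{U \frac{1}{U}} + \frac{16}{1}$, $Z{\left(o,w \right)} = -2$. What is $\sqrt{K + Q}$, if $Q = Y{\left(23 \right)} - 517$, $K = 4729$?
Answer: $\sqrt{4226} \approx 65.008$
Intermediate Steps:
$Y{\left(U \right)} = 14$ ($Y{\left(U \right)} = - \frac{2}{U \frac{1}{U}} + \frac{16}{1} = - \frac{2}{1} + 16 \cdot 1 = \left(-2\right) 1 + 16 = -2 + 16 = 14$)
$Q = -503$ ($Q = 14 - 517 = -503$)
$\sqrt{K + Q} = \sqrt{4729 - 503} = \sqrt{4226}$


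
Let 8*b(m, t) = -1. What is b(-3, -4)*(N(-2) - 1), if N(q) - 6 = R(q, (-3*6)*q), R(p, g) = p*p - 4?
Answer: -5/8 ≈ -0.62500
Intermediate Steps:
b(m, t) = -1/8 (b(m, t) = (1/8)*(-1) = -1/8)
R(p, g) = -4 + p**2 (R(p, g) = p**2 - 4 = -4 + p**2)
N(q) = 2 + q**2 (N(q) = 6 + (-4 + q**2) = 2 + q**2)
b(-3, -4)*(N(-2) - 1) = -((2 + (-2)**2) - 1)/8 = -((2 + 4) - 1)/8 = -(6 - 1)/8 = -1/8*5 = -5/8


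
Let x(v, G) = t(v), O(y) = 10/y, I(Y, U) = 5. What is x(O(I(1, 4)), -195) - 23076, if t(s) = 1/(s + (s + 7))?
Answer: -253835/11 ≈ -23076.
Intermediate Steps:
t(s) = 1/(7 + 2*s) (t(s) = 1/(s + (7 + s)) = 1/(7 + 2*s))
x(v, G) = 1/(7 + 2*v)
x(O(I(1, 4)), -195) - 23076 = 1/(7 + 2*(10/5)) - 23076 = 1/(7 + 2*(10*(1/5))) - 23076 = 1/(7 + 2*2) - 23076 = 1/(7 + 4) - 23076 = 1/11 - 23076 = -253835/11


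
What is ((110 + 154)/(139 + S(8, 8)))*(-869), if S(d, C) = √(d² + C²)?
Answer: -31888824/19193 + 1835328*√2/19193 ≈ -1526.2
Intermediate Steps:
S(d, C) = √(C² + d²)
((110 + 154)/(139 + S(8, 8)))*(-869) = ((110 + 154)/(139 + √(8² + 8²)))*(-869) = (264/(139 + √(64 + 64)))*(-869) = (264/(139 + √128))*(-869) = (264/(139 + 8*√2))*(-869) = -229416/(139 + 8*√2)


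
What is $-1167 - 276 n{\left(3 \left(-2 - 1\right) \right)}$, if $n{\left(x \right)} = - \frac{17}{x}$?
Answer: $- \frac{5065}{3} \approx -1688.3$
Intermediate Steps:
$-1167 - 276 n{\left(3 \left(-2 - 1\right) \right)} = -1167 - 276 \left(- \frac{17}{3 \left(-2 - 1\right)}\right) = -1167 - 276 \left(- \frac{17}{3 \left(-3\right)}\right) = -1167 - 276 \left(- \frac{17}{-9}\right) = -1167 - 276 \left(\left(-17\right) \left(- \frac{1}{9}\right)\right) = -1167 - \frac{1564}{3} = - \frac{5065}{3}$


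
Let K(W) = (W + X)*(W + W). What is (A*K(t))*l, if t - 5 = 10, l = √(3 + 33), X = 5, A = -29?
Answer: -104400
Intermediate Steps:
l = 6 (l = √36 = 6)
t = 15 (t = 5 + 10 = 15)
K(W) = 2*W*(5 + W) (K(W) = (W + 5)*(W + W) = (5 + W)*(2*W) = 2*W*(5 + W))
(A*K(t))*l = -58*15*(5 + 15)*6 = -58*15*20*6 = -29*600*6 = -17400*6 = -104400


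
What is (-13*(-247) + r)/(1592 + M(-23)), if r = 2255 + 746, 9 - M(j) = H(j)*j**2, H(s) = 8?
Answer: -6212/2631 ≈ -2.3611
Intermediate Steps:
M(j) = 9 - 8*j**2
r = 3001
(-13*(-247) + r)/(1592 + M(-23)) = (-13*(-247) + 3001)/(1592 + (9 - 8*(-23)**2)) = (3211 + 3001)/(1592 + (9 - 8*529)) = 6212/(1592 + (9 - 4232)) = 6212/(1592 - 4223) = 6212/(-2631) = 6212*(-1/2631) = -6212/2631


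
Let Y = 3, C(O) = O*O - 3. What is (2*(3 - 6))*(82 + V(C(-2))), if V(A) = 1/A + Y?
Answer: -516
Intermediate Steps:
C(O) = -3 + O**2 (C(O) = O**2 - 3 = -3 + O**2)
V(A) = 3 + 1/A (V(A) = 1/A + 3 = 3 + 1/A)
(2*(3 - 6))*(82 + V(C(-2))) = (2*(3 - 6))*(82 + (3 + 1/(-3 + (-2)**2))) = (2*(-3))*(82 + (3 + 1/(-3 + 4))) = -6*(82 + (3 + 1/1)) = -6*(82 + (3 + 1)) = -6*(82 + 4) = -6*86 = -516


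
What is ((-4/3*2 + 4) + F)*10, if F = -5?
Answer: -110/3 ≈ -36.667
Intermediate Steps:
((-4/3*2 + 4) + F)*10 = ((-4/3*2 + 4) - 5)*10 = ((-8/3 + 4) - 5)*10 = (4/3 - 5)*10 = -11/3*10 = -110/3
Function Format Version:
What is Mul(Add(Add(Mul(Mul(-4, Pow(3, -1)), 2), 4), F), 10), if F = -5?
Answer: Rational(-110, 3) ≈ -36.667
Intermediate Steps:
Mul(Add(Add(Mul(Mul(-4, Pow(3, -1)), 2), 4), F), 10) = Mul(Add(Add(Mul(Mul(-4, Pow(3, -1)), 2), 4), -5), 10) = Mul(Add(Add(Mul(Mul(-4, Rational(1, 3)), 2), 4), -5), 10) = Mul(Add(Add(Mul(Rational(-4, 3), 2), 4), -5), 10) = Mul(Add(Add(Rational(-8, 3), 4), -5), 10) = Mul(Add(Rational(4, 3), -5), 10) = Mul(Rational(-11, 3), 10) = Rational(-110, 3)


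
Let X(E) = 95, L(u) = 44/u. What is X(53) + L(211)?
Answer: 20089/211 ≈ 95.208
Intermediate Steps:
X(53) + L(211) = 95 + 44/211 = 20089/211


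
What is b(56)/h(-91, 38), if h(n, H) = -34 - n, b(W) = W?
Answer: 56/57 ≈ 0.98246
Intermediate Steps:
b(56)/h(-91, 38) = 56/(-34 - 1*(-91)) = 56/(-34 + 91) = 56/57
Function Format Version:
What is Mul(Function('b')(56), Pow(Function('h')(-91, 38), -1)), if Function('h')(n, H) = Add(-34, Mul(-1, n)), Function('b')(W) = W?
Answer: Rational(56, 57) ≈ 0.98246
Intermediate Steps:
Mul(Function('b')(56), Pow(Function('h')(-91, 38), -1)) = Mul(56, Pow(Add(-34, Mul(-1, -91)), -1)) = Mul(56, Pow(Add(-34, 91), -1)) = Mul(56, Pow(57, -1)) = Mul(56, Rational(1, 57)) = Rational(56, 57)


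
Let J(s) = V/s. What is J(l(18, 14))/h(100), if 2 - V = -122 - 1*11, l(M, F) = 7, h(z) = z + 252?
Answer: 135/2464 ≈ 0.054789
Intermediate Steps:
h(z) = 252 + z
V = 135 (V = 2 - (-122 - 1*11) = 2 - (-122 - 11) = 2 - 1*(-133) = 2 + 133 = 135)
J(s) = 135/s
J(l(18, 14))/h(100) = (135/7)/(252 + 100) = (135*(⅐))/352 = (135/7)*(1/352) = 135/2464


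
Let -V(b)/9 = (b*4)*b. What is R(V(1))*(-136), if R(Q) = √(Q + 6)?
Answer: -136*I*√30 ≈ -744.9*I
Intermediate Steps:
V(b) = -36*b² (V(b) = -9*b*4*b = -9*4*b*b = -36*b²)
R(Q) = √(6 + Q)
R(V(1))*(-136) = √(6 - 36*1²)*(-136) = √(6 - 36*1)*(-136) = √(6 - 36)*(-136) = √(-30)*(-136) = (I*√30)*(-136) = -136*I*√30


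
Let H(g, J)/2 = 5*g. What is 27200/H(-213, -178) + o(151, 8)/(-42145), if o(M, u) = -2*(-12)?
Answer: -114639512/8976885 ≈ -12.771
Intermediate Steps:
o(M, u) = 24
H(g, J) = 10*g (H(g, J) = 2*(5*g) = 10*g)
27200/H(-213, -178) + o(151, 8)/(-42145) = 27200/((10*(-213))) + 24/(-42145) = 27200/(-2130) + 24*(-1/42145) = 27200*(-1/2130) - 24/42145 = -2720/213 - 24/42145 = -114639512/8976885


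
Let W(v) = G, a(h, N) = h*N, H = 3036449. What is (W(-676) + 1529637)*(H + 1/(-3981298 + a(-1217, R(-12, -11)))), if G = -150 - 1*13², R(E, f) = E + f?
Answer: 18357956344579033756/3953307 ≈ 4.6437e+12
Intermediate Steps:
a(h, N) = N*h
G = -319 (G = -150 - 1*169 = -150 - 169 = -319)
W(v) = -319
(W(-676) + 1529637)*(H + 1/(-3981298 + a(-1217, R(-12, -11)))) = (-319 + 1529637)*(3036449 + 1/(-3981298 + (-12 - 11)*(-1217))) = 1529318*(3036449 + 1/(-3981298 - 23*(-1217))) = 1529318*(3036449 + 1/(-3981298 + 27991)) = 1529318*(3036449 + 1/(-3953307)) = 1529318*(3036449 - 1/3953307) = 1529318*(12004015086842/3953307) = 18357956344579033756/3953307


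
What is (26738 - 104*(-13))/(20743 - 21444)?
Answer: -28090/701 ≈ -40.071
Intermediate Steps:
(26738 - 104*(-13))/(20743 - 21444) = (26738 + 1352)/(-701) = 28090*(-1/701) = -28090/701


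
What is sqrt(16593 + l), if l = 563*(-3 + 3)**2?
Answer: sqrt(16593) ≈ 128.81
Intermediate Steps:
l = 0 (l = 563*0**2 = 563*0 = 0)
sqrt(16593 + l) = sqrt(16593 + 0) = sqrt(16593)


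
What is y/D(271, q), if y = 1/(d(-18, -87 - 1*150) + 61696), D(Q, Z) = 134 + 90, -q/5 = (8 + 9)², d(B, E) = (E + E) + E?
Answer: 1/13660640 ≈ 7.3203e-8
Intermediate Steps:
d(B, E) = 3*E (d(B, E) = 2*E + E = 3*E)
q = -1445 (q = -5*(8 + 9)² = -5*17² = -5*289 = -1445)
D(Q, Z) = 224
y = 1/60985 (y = 1/(3*(-87 - 1*150) + 61696) = 1/(3*(-87 - 150) + 61696) = 1/(3*(-237) + 61696) = 1/(-711 + 61696) = 1/60985 ≈ 1.6397e-5)
y/D(271, q) = (1/60985)/224 = (1/60985)*(1/224) = 1/13660640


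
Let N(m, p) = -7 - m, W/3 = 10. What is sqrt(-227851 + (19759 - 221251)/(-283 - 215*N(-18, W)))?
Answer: I*sqrt(99820986718)/662 ≈ 477.26*I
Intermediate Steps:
W = 30 (W = 3*10 = 30)
sqrt(-227851 + (19759 - 221251)/(-283 - 215*N(-18, W))) = sqrt(-227851 + (19759 - 221251)/(-283 - 215*(-7 - 1*(-18)))) = sqrt(-227851 - 201492/(-283 - 215*(-7 + 18))) = sqrt(-227851 - 201492/(-283 - 215*11)) = sqrt(-227851 - 201492/(-283 - 2365)) = sqrt(-227851 - 201492/(-2648)) = sqrt(-227851 - 201492*(-1/2648)) = sqrt(-227851 + 50373/662) = sqrt(-150786989/662) = I*sqrt(99820986718)/662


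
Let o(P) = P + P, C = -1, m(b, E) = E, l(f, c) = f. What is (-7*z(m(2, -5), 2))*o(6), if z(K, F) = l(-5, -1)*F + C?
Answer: 924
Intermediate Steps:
o(P) = 2*P
z(K, F) = -1 - 5*F (z(K, F) = -5*F - 1 = -1 - 5*F)
(-7*z(m(2, -5), 2))*o(6) = (-7*(-1 - 5*2))*(2*6) = -7*(-1 - 10)*12 = -7*(-11)*12 = 77*12 = 924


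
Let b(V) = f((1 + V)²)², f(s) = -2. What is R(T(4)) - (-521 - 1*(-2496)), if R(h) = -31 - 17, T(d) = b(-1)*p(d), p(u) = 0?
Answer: -2023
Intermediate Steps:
b(V) = 4 (b(V) = (-2)² = 4)
T(d) = 0 (T(d) = 4*0 = 0)
R(h) = -48
R(T(4)) - (-521 - 1*(-2496)) = -48 - (-521 - 1*(-2496)) = -48 - (-521 + 2496) = -48 - 1*1975 = -48 - 1975 = -2023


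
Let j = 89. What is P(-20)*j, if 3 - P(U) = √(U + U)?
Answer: 267 - 178*I*√10 ≈ 267.0 - 562.89*I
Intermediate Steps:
P(U) = 3 - √2*√U (P(U) = 3 - √(U + U) = 3 - √(2*U) = 3 - √2*√U)
P(-20)*j = (3 - √2*√(-20))*89 = (3 - √2*2*I*√5)*89 = (3 - 2*I*√10)*89 = 267 - 178*I*√10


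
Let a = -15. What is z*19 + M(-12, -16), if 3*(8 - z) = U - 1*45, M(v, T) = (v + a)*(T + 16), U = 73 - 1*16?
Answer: 76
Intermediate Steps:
U = 57 (U = 73 - 16 = 57)
M(v, T) = (-15 + v)*(16 + T) (M(v, T) = (v - 15)*(T + 16) = (-15 + v)*(16 + T))
z = 4 (z = 8 - (57 - 1*45)/3 = 8 - (57 - 45)/3 = 8 - ⅓*12 = 8 - 4 = 4)
z*19 + M(-12, -16) = 4*19 + (-240 - 15*(-16) + 16*(-12) - 16*(-12)) = 76 + (-240 + 240 - 192 + 192) = 76 + 0 = 76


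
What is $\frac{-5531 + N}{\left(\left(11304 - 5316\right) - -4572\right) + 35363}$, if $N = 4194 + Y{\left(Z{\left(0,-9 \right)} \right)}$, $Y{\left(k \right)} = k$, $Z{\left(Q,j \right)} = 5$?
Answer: $- \frac{1332}{45923} \approx -0.029005$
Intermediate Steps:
$N = 4199$ ($N = 4194 + 5 = 4199$)
$\frac{-5531 + N}{\left(\left(11304 - 5316\right) - -4572\right) + 35363} = \frac{-5531 + 4199}{\left(\left(11304 - 5316\right) - -4572\right) + 35363} = - \frac{1332}{\left(\left(11304 - 5316\right) + 4572\right) + 35363} = - \frac{1332}{\left(5988 + 4572\right) + 35363} = - \frac{1332}{10560 + 35363} = - \frac{1332}{45923}$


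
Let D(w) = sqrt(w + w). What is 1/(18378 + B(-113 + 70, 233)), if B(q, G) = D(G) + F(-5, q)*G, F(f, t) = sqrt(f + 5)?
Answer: 9189/168875209 - sqrt(466)/337750418 ≈ 5.4349e-5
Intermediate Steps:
F(f, t) = sqrt(5 + f)
D(w) = sqrt(2)*sqrt(w) (D(w) = sqrt(2*w) = sqrt(2)*sqrt(w))
B(q, G) = sqrt(2)*sqrt(G) (B(q, G) = sqrt(2)*sqrt(G) + sqrt(5 - 5)*G = sqrt(2)*sqrt(G) + sqrt(0)*G = sqrt(2)*sqrt(G) + 0*G = sqrt(2)*sqrt(G) + 0 = sqrt(2)*sqrt(G))
1/(18378 + B(-113 + 70, 233)) = 1/(18378 + sqrt(2)*sqrt(233)) = 1/(18378 + sqrt(466))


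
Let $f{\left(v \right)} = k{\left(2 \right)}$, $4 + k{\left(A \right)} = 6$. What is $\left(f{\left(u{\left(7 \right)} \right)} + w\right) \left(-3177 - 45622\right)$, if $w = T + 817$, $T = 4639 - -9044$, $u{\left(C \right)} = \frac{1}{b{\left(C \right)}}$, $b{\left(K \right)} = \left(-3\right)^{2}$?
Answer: $-707683098$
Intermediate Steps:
$b{\left(K \right)} = 9$
$k{\left(A \right)} = 2$ ($k{\left(A \right)} = -4 + 6 = 2$)
$u{\left(C \right)} = \frac{1}{9}$
$T = 13683$ ($T = 4639 + 9044 = 13683$)
$f{\left(v \right)} = 2$
$w = 14500$ ($w = 13683 + 817 = 14500$)
$\left(f{\left(u{\left(7 \right)} \right)} + w\right) \left(-3177 - 45622\right) = \left(2 + 14500\right) \left(-3177 - 45622\right) = 14502 \left(-48799\right) = -707683098$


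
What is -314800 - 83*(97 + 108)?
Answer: -331815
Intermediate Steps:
-314800 - 83*(97 + 108) = -314800 - 83*205 = -314800 - 17015 = -331815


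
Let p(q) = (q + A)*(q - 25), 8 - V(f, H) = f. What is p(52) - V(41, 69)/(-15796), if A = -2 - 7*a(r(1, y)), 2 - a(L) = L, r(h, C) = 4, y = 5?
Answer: 2481405/1436 ≈ 1728.0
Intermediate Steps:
V(f, H) = 8 - f
a(L) = 2 - L
A = 12 (A = -2 - 7*(2 - 1*4) = -2 - 7*(2 - 4) = -2 - 7*(-2) = -2 + 14 = 12)
p(q) = (-25 + q)*(12 + q) (p(q) = (q + 12)*(q - 25) = (12 + q)*(-25 + q) = (-25 + q)*(12 + q))
p(52) - V(41, 69)/(-15796) = (-300 + 52**2 - 13*52) - (8 - 1*41)/(-15796) = (-300 + 2704 - 676) - (8 - 41)*(-1)/15796 = 1728 - (-33)*(-1)/15796 = 1728 - 1*3/1436 = 1728 - 3/1436 = 2481405/1436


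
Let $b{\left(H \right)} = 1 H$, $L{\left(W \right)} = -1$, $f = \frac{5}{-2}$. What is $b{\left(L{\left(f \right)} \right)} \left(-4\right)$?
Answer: $4$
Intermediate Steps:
$f = - \frac{5}{2}$ ($f = 5 \left(- \frac{1}{2}\right) = - \frac{5}{2} \approx -2.5$)
$b{\left(H \right)} = H$
$b{\left(L{\left(f \right)} \right)} \left(-4\right) = \left(-1\right) \left(-4\right) = 4$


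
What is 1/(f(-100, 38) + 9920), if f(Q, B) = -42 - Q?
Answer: 1/9978 ≈ 0.00010022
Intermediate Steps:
1/(f(-100, 38) + 9920) = 1/((-42 - 1*(-100)) + 9920) = 1/((-42 + 100) + 9920) = 1/(58 + 9920) = 1/9978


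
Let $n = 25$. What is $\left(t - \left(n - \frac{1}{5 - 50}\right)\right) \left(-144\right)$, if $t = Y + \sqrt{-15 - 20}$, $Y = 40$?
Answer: $- \frac{10784}{5} - 144 i \sqrt{35} \approx -2156.8 - 851.92 i$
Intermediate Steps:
$t = 40 + i \sqrt{35}$ ($t = 40 + \sqrt{-15 - 20} = 40 + \sqrt{-35} = 40 + i \sqrt{35} \approx 40.0 + 5.9161 i$)
$\left(t - \left(n - \frac{1}{5 - 50}\right)\right) \left(-144\right) = \left(\left(40 + i \sqrt{35}\right) + \left(\frac{1}{5 - 50} - 25\right)\right) \left(-144\right) = \left(\left(40 + i \sqrt{35}\right) - \left(25 - \frac{1}{-45}\right)\right) \left(-144\right) = \left(\left(40 + i \sqrt{35}\right) - \frac{1126}{45}\right) \left(-144\right) = \left(\frac{674}{45} + i \sqrt{35}\right) \left(-144\right) = - \frac{10784}{5} - 144 i \sqrt{35}$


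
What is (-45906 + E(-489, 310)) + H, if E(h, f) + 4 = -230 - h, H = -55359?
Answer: -101010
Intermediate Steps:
E(h, f) = -234 - h (E(h, f) = -4 + (-230 - h) = -234 - h)
(-45906 + E(-489, 310)) + H = (-45906 + (-234 - 1*(-489))) - 55359 = (-45906 + (-234 + 489)) - 55359 = (-45906 + 255) - 55359 = -45651 - 55359 = -101010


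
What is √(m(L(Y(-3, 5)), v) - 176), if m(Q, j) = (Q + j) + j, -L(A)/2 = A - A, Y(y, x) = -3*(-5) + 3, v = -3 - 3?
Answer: 2*I*√47 ≈ 13.711*I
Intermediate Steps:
v = -6
Y(y, x) = 18 (Y(y, x) = 15 + 3 = 18)
L(A) = 0 (L(A) = -2*(A - A) = -2*0 = 0)
m(Q, j) = Q + 2*j
√(m(L(Y(-3, 5)), v) - 176) = √((0 + 2*(-6)) - 176) = √((0 - 12) - 176) = √(-12 - 176) = √(-188) = 2*I*√47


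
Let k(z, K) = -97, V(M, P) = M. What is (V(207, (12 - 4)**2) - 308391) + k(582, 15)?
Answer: -308281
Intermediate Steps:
(V(207, (12 - 4)**2) - 308391) + k(582, 15) = (207 - 308391) - 97 = -308184 - 97 = -308281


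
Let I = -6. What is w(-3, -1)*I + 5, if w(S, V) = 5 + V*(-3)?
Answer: -43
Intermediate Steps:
w(S, V) = 5 - 3*V
w(-3, -1)*I + 5 = (5 - 3*(-1))*(-6) + 5 = (5 + 3)*(-6) + 5 = 8*(-6) + 5 = -48 + 5 = -43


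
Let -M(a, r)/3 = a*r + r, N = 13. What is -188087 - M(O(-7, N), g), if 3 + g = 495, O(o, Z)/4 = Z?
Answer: -109859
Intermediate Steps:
O(o, Z) = 4*Z
g = 492 (g = -3 + 495 = 492)
M(a, r) = -3*r - 3*a*r (M(a, r) = -3*(a*r + r) = -3*(r + a*r) = -3*r - 3*a*r)
-188087 - M(O(-7, N), g) = -188087 - (-3)*492*(1 + 4*13) = -188087 - (-3)*492*(1 + 52) = -188087 - (-3)*492*53 = -188087 - 1*(-78228) = -188087 + 78228 = -109859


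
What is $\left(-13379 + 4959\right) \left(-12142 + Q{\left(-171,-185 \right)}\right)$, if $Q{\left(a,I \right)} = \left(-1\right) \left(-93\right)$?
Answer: $101452580$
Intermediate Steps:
$Q{\left(a,I \right)} = 93$
$\left(-13379 + 4959\right) \left(-12142 + Q{\left(-171,-185 \right)}\right) = \left(-13379 + 4959\right) \left(-12142 + 93\right) = \left(-8420\right) \left(-12049\right) = 101452580$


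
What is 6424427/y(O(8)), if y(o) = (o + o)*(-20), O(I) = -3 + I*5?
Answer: -6424427/1480 ≈ -4340.8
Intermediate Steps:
O(I) = -3 + 5*I
y(o) = -40*o (y(o) = (2*o)*(-20) = -40*o)
6424427/y(O(8)) = 6424427/((-40*(-3 + 5*8))) = 6424427/((-40*(-3 + 40))) = 6424427/((-40*37)) = 6424427/(-1480) = 6424427*(-1/1480) = -6424427/1480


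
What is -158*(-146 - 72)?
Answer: 34444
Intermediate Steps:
-158*(-146 - 72) = -158*(-218) = 34444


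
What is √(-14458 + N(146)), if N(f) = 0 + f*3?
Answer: 2*I*√3505 ≈ 118.41*I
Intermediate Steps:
N(f) = 3*f (N(f) = 0 + 3*f = 3*f)
√(-14458 + N(146)) = √(-14458 + 3*146) = √(-14458 + 438) = √(-14020) = 2*I*√3505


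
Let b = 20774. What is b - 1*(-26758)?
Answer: 47532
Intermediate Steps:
b - 1*(-26758) = 20774 - 1*(-26758) = 20774 + 26758 = 47532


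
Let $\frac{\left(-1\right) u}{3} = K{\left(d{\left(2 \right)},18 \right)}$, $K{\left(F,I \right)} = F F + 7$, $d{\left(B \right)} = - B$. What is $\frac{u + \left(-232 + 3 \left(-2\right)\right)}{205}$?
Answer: $- \frac{271}{205} \approx -1.322$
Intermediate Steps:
$K{\left(F,I \right)} = 7 + F^{2}$ ($K{\left(F,I \right)} = F^{2} + 7 = 7 + F^{2}$)
$u = -33$ ($u = - 3 \left(7 + \left(\left(-1\right) 2\right)^{2}\right) = - 3 \left(7 + \left(-2\right)^{2}\right) = - 3 \left(7 + 4\right) = \left(-3\right) 11 = -33$)
$\frac{u + \left(-232 + 3 \left(-2\right)\right)}{205} = \frac{-33 + \left(-232 + 3 \left(-2\right)\right)}{205} = \frac{-33 - 238}{205} = \frac{1}{205} \left(-271\right) = - \frac{271}{205}$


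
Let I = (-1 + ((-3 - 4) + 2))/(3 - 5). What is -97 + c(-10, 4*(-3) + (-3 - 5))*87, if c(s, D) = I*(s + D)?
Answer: -7927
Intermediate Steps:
I = 3 (I = (-1 + (-7 + 2))/(-2) = (-1 - 5)*(-½) = -6*(-½) = 3)
c(s, D) = 3*D + 3*s (c(s, D) = 3*(s + D) = 3*(D + s) = 3*D + 3*s)
-97 + c(-10, 4*(-3) + (-3 - 5))*87 = -97 + (3*(4*(-3) + (-3 - 5)) + 3*(-10))*87 = -97 + (3*(-12 - 8) - 30)*87 = -97 + (3*(-20) - 30)*87 = -97 + (-60 - 30)*87 = -97 - 90*87 = -97 - 7830 = -7927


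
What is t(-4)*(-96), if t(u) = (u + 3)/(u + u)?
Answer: -12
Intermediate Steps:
t(u) = (3 + u)/(2*u) (t(u) = (3 + u)/((2*u)) = (3 + u)*(1/(2*u)) = (3 + u)/(2*u))
t(-4)*(-96) = ((1/2)*(3 - 4)/(-4))*(-96) = ((1/2)*(-1/4)*(-1))*(-96) = (1/8)*(-96) = -12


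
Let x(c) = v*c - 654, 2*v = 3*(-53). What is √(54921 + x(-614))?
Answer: 2*√25770 ≈ 321.06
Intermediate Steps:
v = -159/2 (v = (3*(-53))/2 = (½)*(-159) = -159/2 ≈ -79.500)
x(c) = -654 - 159*c/2 (x(c) = -159*c/2 - 654 = -654 - 159*c/2)
√(54921 + x(-614)) = √(54921 + (-654 - 159/2*(-614))) = √(54921 + (-654 + 48813)) = √(54921 + 48159) = √103080 = 2*√25770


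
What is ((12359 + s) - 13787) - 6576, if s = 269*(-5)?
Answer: -9349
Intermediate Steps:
s = -1345
((12359 + s) - 13787) - 6576 = ((12359 - 1345) - 13787) - 6576 = (11014 - 13787) - 6576 = -2773 - 6576 = -9349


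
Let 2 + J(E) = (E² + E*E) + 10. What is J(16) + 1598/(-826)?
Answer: 213961/413 ≈ 518.07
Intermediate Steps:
J(E) = 8 + 2*E² (J(E) = -2 + ((E² + E*E) + 10) = -2 + ((E² + E²) + 10) = -2 + (2*E² + 10) = -2 + (10 + 2*E²) = 8 + 2*E²)
J(16) + 1598/(-826) = (8 + 2*16²) + 1598/(-826) = (8 + 2*256) + 1598*(-1/826) = (8 + 512) - 799/413 = 520 - 799/413 = 213961/413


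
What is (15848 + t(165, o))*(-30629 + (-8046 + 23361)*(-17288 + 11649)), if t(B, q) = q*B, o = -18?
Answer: -1112555068492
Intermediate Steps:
t(B, q) = B*q
(15848 + t(165, o))*(-30629 + (-8046 + 23361)*(-17288 + 11649)) = (15848 + 165*(-18))*(-30629 + (-8046 + 23361)*(-17288 + 11649)) = (15848 - 2970)*(-30629 + 15315*(-5639)) = 12878*(-30629 - 86361285) = 12878*(-86391914) = -1112555068492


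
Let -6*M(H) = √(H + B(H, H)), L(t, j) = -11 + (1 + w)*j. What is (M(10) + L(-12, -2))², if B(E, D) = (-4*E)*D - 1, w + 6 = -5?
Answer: (54 - I*√391)²/36 ≈ 70.139 - 59.321*I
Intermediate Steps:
w = -11 (w = -6 - 5 = -11)
L(t, j) = -11 - 10*j (L(t, j) = -11 + (1 - 11)*j = -11 - 10*j)
B(E, D) = -1 - 4*D*E (B(E, D) = -4*D*E - 1 = -1 - 4*D*E)
M(H) = -√(-1 + H - 4*H²)/6 (M(H) = -√(H + (-1 - 4*H*H))/6 = -√(H + (-1 - 4*H²))/6 = -√(-1 + H - 4*H²)/6)
(M(10) + L(-12, -2))² = (-√(-1 + 10 - 4*10²)/6 + (-11 - 10*(-2)))² = (-√(-1 + 10 - 4*100)/6 + (-11 + 20))² = (-√(-1 + 10 - 400)/6 + 9)² = (-I*√391/6 + 9)² = (9 - I*√391/6)²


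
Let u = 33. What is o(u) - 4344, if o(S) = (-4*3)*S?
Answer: -4740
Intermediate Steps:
o(S) = -12*S
o(u) - 4344 = -12*33 - 4344 = -396 - 4344 = -4740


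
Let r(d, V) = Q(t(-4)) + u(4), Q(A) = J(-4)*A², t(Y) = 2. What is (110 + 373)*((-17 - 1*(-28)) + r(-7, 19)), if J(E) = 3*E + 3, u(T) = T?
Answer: -10143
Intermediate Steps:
J(E) = 3 + 3*E
Q(A) = -9*A² (Q(A) = (3 + 3*(-4))*A² = (3 - 12)*A² = -9*A²)
r(d, V) = -32 (r(d, V) = -9*2² + 4 = -9*4 + 4 = -36 + 4 = -32)
(110 + 373)*((-17 - 1*(-28)) + r(-7, 19)) = (110 + 373)*((-17 - 1*(-28)) - 32) = 483*((-17 + 28) - 32) = 483*(11 - 32) = 483*(-21) = -10143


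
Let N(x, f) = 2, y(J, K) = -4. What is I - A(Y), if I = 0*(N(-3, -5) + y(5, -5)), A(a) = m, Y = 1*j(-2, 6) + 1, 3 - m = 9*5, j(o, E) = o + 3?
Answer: 42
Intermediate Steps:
j(o, E) = 3 + o
m = -42 (m = 3 - 9*5 = 3 - 1*45 = 3 - 45 = -42)
Y = 2 (Y = 1*(3 - 2) + 1 = 1*1 + 1 = 1 + 1 = 2)
A(a) = -42
I = 0 (I = 0*(2 - 4) = 0*(-2) = 0)
I - A(Y) = 0 - 1*(-42) = 0 + 42 = 42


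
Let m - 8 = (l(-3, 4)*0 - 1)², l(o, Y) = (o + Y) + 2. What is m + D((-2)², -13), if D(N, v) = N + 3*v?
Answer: -26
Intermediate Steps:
l(o, Y) = 2 + Y + o (l(o, Y) = (Y + o) + 2 = 2 + Y + o)
m = 9 (m = 8 + ((2 + 4 - 3)*0 - 1)² = 8 + (3*0 - 1)² = 8 + (0 - 1)² = 8 + (-1)² = 8 + 1 = 9)
m + D((-2)², -13) = 9 + ((-2)² + 3*(-13)) = 9 + (4 - 39) = 9 - 35 = -26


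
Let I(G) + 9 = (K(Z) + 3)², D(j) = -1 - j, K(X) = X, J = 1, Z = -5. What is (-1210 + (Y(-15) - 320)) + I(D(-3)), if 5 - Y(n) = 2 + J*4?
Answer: -1536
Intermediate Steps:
Y(n) = -1 (Y(n) = 5 - (2 + 1*4) = 5 - (2 + 4) = 5 - 1*6 = 5 - 6 = -1)
I(G) = -5 (I(G) = -9 + (-5 + 3)² = -9 + (-2)² = -9 + 4 = -5)
(-1210 + (Y(-15) - 320)) + I(D(-3)) = (-1210 + (-1 - 320)) - 5 = (-1210 - 321) - 5 = -1531 - 5 = -1536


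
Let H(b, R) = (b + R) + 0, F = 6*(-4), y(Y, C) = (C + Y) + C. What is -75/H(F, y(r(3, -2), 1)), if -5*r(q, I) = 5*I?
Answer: 15/4 ≈ 3.7500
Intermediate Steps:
r(q, I) = -I
y(Y, C) = Y + 2*C
F = -24
H(b, R) = R + b (H(b, R) = (R + b) + 0 = R + b)
-75/H(F, y(r(3, -2), 1)) = -75/((-1*(-2) + 2*1) - 24) = -75/((2 + 2) - 24) = -75/(4 - 24) = -75/(-20) = -1/20*(-75) = 15/4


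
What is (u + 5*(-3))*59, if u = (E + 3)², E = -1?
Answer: -649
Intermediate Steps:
u = 4 (u = (-1 + 3)² = 2² = 4)
(u + 5*(-3))*59 = (4 + 5*(-3))*59 = (4 - 15)*59 = -11*59 = -649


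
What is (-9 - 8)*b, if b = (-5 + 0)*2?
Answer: 170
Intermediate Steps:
b = -10 (b = -5*2 = -10)
(-9 - 8)*b = (-9 - 8)*(-10) = -17*(-10) = 170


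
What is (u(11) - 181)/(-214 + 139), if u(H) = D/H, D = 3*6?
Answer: 1973/825 ≈ 2.3915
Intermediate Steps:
D = 18
u(H) = 18/H
(u(11) - 181)/(-214 + 139) = (18/11 - 181)/(-214 + 139) = (18*(1/11) - 181)/(-75) = (18/11 - 181)*(-1/75) = -1973/11*(-1/75) = 1973/825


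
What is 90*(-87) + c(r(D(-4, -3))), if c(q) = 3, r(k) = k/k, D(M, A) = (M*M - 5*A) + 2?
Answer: -7827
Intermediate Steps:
D(M, A) = 2 + M**2 - 5*A (D(M, A) = (M**2 - 5*A) + 2 = 2 + M**2 - 5*A)
r(k) = 1
90*(-87) + c(r(D(-4, -3))) = 90*(-87) + 3 = -7830 + 3 = -7827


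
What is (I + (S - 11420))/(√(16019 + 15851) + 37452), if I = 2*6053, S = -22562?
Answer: -409649976/701310217 + 10938*√31870/701310217 ≈ -0.58134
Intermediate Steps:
I = 12106
(I + (S - 11420))/(√(16019 + 15851) + 37452) = (12106 + (-22562 - 11420))/(√(16019 + 15851) + 37452) = (12106 - 33982)/(√31870 + 37452) = -21876/(37452 + √31870)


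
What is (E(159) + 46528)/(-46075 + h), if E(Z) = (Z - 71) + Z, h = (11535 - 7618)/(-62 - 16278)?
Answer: -764303500/752869417 ≈ -1.0152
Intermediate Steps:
h = -3917/16340 (h = 3917/(-16340) = 3917*(-1/16340) = -3917/16340 ≈ -0.23972)
E(Z) = -71 + 2*Z (E(Z) = (-71 + Z) + Z = -71 + 2*Z)
(E(159) + 46528)/(-46075 + h) = ((-71 + 2*159) + 46528)/(-46075 - 3917/16340) = ((-71 + 318) + 46528)/(-752869417/16340) = (247 + 46528)*(-16340/752869417) = 46775*(-16340/752869417) = -764303500/752869417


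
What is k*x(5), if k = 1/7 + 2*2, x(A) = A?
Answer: 145/7 ≈ 20.714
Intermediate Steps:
k = 29/7 (k = 1/7 + 4 = 29/7 ≈ 4.1429)
k*x(5) = (29/7)*5 = 145/7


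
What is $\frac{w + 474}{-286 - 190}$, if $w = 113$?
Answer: $- \frac{587}{476} \approx -1.2332$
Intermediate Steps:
$\frac{w + 474}{-286 - 190} = \frac{113 + 474}{-286 - 190} = \frac{587}{-476} = 587 \left(- \frac{1}{476}\right) = - \frac{587}{476}$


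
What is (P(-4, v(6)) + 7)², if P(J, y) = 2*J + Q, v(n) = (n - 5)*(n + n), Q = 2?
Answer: 1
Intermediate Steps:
v(n) = 2*n*(-5 + n) (v(n) = (-5 + n)*(2*n) = 2*n*(-5 + n))
P(J, y) = 2 + 2*J (P(J, y) = 2*J + 2 = 2 + 2*J)
(P(-4, v(6)) + 7)² = ((2 + 2*(-4)) + 7)² = ((2 - 8) + 7)² = (-6 + 7)² = 1² = 1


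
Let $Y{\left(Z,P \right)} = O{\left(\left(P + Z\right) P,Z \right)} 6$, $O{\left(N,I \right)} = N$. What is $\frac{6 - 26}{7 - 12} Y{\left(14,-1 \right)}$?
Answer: $-312$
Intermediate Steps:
$Y{\left(Z,P \right)} = 6 P \left(P + Z\right)$ ($Y{\left(Z,P \right)} = \left(P + Z\right) P 6 = P \left(P + Z\right) 6 = 6 P \left(P + Z\right)$)
$\frac{6 - 26}{7 - 12} Y{\left(14,-1 \right)} = \frac{6 - 26}{7 - 12} \cdot 6 \left(-1\right) \left(-1 + 14\right) = - \frac{20}{-5} \cdot 6 \left(-1\right) 13 = \left(-20\right) \left(- \frac{1}{5}\right) \left(-78\right) = 4 \left(-78\right) = -312$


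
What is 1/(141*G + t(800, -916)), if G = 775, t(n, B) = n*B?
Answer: -1/623525 ≈ -1.6038e-6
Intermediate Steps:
t(n, B) = B*n
1/(141*G + t(800, -916)) = 1/(141*775 - 916*800) = 1/(109275 - 732800) = 1/(-623525) = -1/623525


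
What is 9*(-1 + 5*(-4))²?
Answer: 3969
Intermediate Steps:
9*(-1 + 5*(-4))² = 9*(-1 - 20)² = 9*(-21)² = 9*441 = 3969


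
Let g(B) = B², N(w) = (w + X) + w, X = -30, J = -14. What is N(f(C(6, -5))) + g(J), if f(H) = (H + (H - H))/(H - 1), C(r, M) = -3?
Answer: 335/2 ≈ 167.50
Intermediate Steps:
f(H) = H/(-1 + H) (f(H) = (H + 0)/(-1 + H) = H/(-1 + H))
N(w) = -30 + 2*w (N(w) = (w - 30) + w = (-30 + w) + w = -30 + 2*w)
N(f(C(6, -5))) + g(J) = (-30 + 2*(-3/(-1 - 3))) + (-14)² = (-30 + 2*(-3/(-4))) + 196 = (-30 + 2*(-3*(-¼))) + 196 = (-30 + 2*(¾)) + 196 = (-30 + 3/2) + 196 = -57/2 + 196 = 335/2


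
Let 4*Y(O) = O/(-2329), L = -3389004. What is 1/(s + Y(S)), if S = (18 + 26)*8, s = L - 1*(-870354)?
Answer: -2329/5865935938 ≈ -3.9704e-7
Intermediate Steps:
s = -2518650 (s = -3389004 - 1*(-870354) = -3389004 + 870354 = -2518650)
S = 352 (S = 44*8 = 352)
Y(O) = -O/9316 (Y(O) = (O/(-2329))/4 = (O*(-1/2329))/4 = (-O/2329)/4 = -O/9316)
1/(s + Y(S)) = 1/(-2518650 - 1/9316*352) = 1/(-2518650 - 88/2329) = 1/(-5865935938/2329) = -2329/5865935938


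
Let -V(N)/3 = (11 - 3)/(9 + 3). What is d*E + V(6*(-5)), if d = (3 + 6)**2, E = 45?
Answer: 3643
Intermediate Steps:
d = 81 (d = 9**2 = 81)
V(N) = -2 (V(N) = -3*(11 - 3)/(9 + 3) = -24/12 = -3*2/3 = -2)
d*E + V(6*(-5)) = 81*45 - 2 = 3645 - 2 = 3643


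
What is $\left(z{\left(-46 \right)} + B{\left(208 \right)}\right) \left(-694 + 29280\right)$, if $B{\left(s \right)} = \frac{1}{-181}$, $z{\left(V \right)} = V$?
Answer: $- \frac{238035622}{181} \approx -1.3151 \cdot 10^{6}$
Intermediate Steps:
$B{\left(s \right)} = - \frac{1}{181}$
$\left(z{\left(-46 \right)} + B{\left(208 \right)}\right) \left(-694 + 29280\right) = \left(-46 - \frac{1}{181}\right) \left(-694 + 29280\right) = \left(- \frac{8327}{181}\right) 28586 = - \frac{238035622}{181}$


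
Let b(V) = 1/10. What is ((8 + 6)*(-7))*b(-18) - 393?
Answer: -2014/5 ≈ -402.80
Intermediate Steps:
b(V) = 1/10
((8 + 6)*(-7))*b(-18) - 393 = ((8 + 6)*(-7))*(1/10) - 393 = (14*(-7))*(1/10) - 393 = -98*1/10 - 393 = -49/5 - 393 = -2014/5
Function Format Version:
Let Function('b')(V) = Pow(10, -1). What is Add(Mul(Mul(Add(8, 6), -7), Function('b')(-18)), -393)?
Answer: Rational(-2014, 5) ≈ -402.80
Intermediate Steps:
Function('b')(V) = Rational(1, 10)
Add(Mul(Mul(Add(8, 6), -7), Function('b')(-18)), -393) = Add(Mul(Mul(Add(8, 6), -7), Rational(1, 10)), -393) = Add(Mul(Mul(14, -7), Rational(1, 10)), -393) = Add(Mul(-98, Rational(1, 10)), -393) = Add(Rational(-49, 5), -393) = Rational(-2014, 5)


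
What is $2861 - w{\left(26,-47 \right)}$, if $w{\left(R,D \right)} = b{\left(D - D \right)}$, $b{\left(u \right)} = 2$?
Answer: $2859$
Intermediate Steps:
$w{\left(R,D \right)} = 2$
$2861 - w{\left(26,-47 \right)} = 2861 - 2 = 2859$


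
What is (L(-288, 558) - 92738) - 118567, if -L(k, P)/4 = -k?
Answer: -212457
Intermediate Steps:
L(k, P) = 4*k (L(k, P) = -(-4)*k = 4*k)
(L(-288, 558) - 92738) - 118567 = (4*(-288) - 92738) - 118567 = (-1152 - 92738) - 118567 = -93890 - 118567 = -212457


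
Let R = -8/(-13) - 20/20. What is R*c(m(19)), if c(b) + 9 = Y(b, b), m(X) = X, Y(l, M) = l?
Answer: -50/13 ≈ -3.8462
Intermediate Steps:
c(b) = -9 + b
R = -5/13 (R = -8*(-1/13) - 20*1/20 = 8/13 - 1 = -5/13 ≈ -0.38462)
R*c(m(19)) = -5*(-9 + 19)/13 = -5/13*10 = -50/13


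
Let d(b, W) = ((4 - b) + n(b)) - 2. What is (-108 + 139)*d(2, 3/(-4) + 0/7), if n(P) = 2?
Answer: 62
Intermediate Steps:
d(b, W) = 4 - b (d(b, W) = ((4 - b) + 2) - 2 = (6 - b) - 2 = 4 - b)
(-108 + 139)*d(2, 3/(-4) + 0/7) = (-108 + 139)*(4 - 1*2) = 31*(4 - 2) = 31*2 = 62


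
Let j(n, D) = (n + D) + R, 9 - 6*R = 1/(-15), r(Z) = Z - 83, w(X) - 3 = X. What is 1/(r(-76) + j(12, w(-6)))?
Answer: -45/6682 ≈ -0.0067345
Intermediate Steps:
w(X) = 3 + X
r(Z) = -83 + Z
R = 68/45 (R = 3/2 - 1/6/(-15) = 3/2 - 1/6*(-1/15) = 3/2 + 1/90 = 68/45 ≈ 1.5111)
j(n, D) = 68/45 + D + n (j(n, D) = (n + D) + 68/45 = (D + n) + 68/45 = 68/45 + D + n)
1/(r(-76) + j(12, w(-6))) = 1/((-83 - 76) + (68/45 + (3 - 6) + 12)) = 1/(-159 + (68/45 - 3 + 12)) = 1/(-159 + 473/45) = 1/(-6682/45) = -45/6682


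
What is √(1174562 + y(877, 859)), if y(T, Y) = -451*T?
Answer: √779035 ≈ 882.63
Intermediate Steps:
√(1174562 + y(877, 859)) = √(1174562 - 451*877) = √(1174562 - 395527) = √779035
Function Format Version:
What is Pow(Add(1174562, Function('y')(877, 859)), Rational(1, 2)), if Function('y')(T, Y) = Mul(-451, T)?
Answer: Pow(779035, Rational(1, 2)) ≈ 882.63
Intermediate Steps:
Pow(Add(1174562, Function('y')(877, 859)), Rational(1, 2)) = Pow(Add(1174562, Mul(-451, 877)), Rational(1, 2)) = Pow(Add(1174562, -395527), Rational(1, 2)) = Pow(779035, Rational(1, 2))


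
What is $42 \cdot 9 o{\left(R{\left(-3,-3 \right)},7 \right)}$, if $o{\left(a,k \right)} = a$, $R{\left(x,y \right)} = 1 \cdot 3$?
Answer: $1134$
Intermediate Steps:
$R{\left(x,y \right)} = 3$
$42 \cdot 9 o{\left(R{\left(-3,-3 \right)},7 \right)} = 42 \cdot 9 \cdot 3 = 378 \cdot 3 = 1134$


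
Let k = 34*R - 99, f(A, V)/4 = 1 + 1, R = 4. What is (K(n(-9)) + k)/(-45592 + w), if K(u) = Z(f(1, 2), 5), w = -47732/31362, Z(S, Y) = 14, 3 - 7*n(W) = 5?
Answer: -799731/714952018 ≈ -0.0011186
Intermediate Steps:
n(W) = -2/7 (n(W) = 3/7 - ⅐*5 = 3/7 - 5/7 = -2/7)
f(A, V) = 8 (f(A, V) = 4*(1 + 1) = 4*2 = 8)
k = 37 (k = 34*4 - 99 = 136 - 99 = 37)
w = -23866/15681 (w = -47732*1/31362 = -23866/15681 ≈ -1.5220)
K(u) = 14
(K(n(-9)) + k)/(-45592 + w) = (14 + 37)/(-45592 - 23866/15681) = 51/(-714952018/15681) = 51*(-15681/714952018) = -799731/714952018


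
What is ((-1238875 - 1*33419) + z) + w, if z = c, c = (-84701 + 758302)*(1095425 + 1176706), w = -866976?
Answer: 1530507574461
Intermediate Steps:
c = 1530509713731 (c = 673601*2272131 = 1530509713731)
z = 1530509713731
((-1238875 - 1*33419) + z) + w = ((-1238875 - 1*33419) + 1530509713731) - 866976 = ((-1238875 - 33419) + 1530509713731) - 866976 = (-1272294 + 1530509713731) - 866976 = 1530508441437 - 866976 = 1530507574461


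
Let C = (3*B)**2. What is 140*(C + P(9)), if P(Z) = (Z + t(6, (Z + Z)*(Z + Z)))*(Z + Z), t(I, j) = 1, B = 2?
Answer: 30240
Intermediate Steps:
P(Z) = 2*Z*(1 + Z) (P(Z) = (Z + 1)*(Z + Z) = (1 + Z)*(2*Z) = 2*Z*(1 + Z))
C = 36 (C = (3*2)**2 = 6**2 = 36)
140*(C + P(9)) = 140*(36 + 2*9*(1 + 9)) = 140*(36 + 2*9*10) = 140*(36 + 180) = 140*216 = 30240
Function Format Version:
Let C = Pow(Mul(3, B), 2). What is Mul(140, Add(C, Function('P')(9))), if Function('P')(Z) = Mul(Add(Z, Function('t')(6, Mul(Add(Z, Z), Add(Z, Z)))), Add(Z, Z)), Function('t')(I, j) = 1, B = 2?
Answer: 30240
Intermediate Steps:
Function('P')(Z) = Mul(2, Z, Add(1, Z)) (Function('P')(Z) = Mul(Add(Z, 1), Add(Z, Z)) = Mul(Add(1, Z), Mul(2, Z)) = Mul(2, Z, Add(1, Z)))
C = 36 (C = Pow(Mul(3, 2), 2) = Pow(6, 2) = 36)
Mul(140, Add(C, Function('P')(9))) = Mul(140, Add(36, Mul(2, 9, Add(1, 9)))) = Mul(140, Add(36, Mul(2, 9, 10))) = Mul(140, Add(36, 180)) = Mul(140, 216) = 30240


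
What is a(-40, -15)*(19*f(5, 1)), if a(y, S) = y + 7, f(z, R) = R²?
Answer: -627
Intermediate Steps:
a(y, S) = 7 + y
a(-40, -15)*(19*f(5, 1)) = (7 - 40)*(19*1²) = -627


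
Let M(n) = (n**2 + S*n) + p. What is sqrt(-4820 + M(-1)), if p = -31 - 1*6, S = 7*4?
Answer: 2*I*sqrt(1221) ≈ 69.886*I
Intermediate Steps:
S = 28
p = -37 (p = -31 - 6 = -37)
M(n) = -37 + n**2 + 28*n (M(n) = (n**2 + 28*n) - 37 = -37 + n**2 + 28*n)
sqrt(-4820 + M(-1)) = sqrt(-4820 + (-37 + (-1)**2 + 28*(-1))) = sqrt(-4820 + (-37 + 1 - 28)) = sqrt(-4820 - 64) = sqrt(-4884) = 2*I*sqrt(1221)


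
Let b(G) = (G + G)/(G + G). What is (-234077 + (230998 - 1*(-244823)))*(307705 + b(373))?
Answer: 74386079264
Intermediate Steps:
b(G) = 1 (b(G) = (2*G)/((2*G)) = (2*G)*(1/(2*G)) = 1)
(-234077 + (230998 - 1*(-244823)))*(307705 + b(373)) = (-234077 + (230998 - 1*(-244823)))*(307705 + 1) = (-234077 + (230998 + 244823))*307706 = (-234077 + 475821)*307706 = 241744*307706 = 74386079264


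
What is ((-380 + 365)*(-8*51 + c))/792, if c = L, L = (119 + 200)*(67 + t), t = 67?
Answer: -105845/132 ≈ -801.86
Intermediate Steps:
L = 42746 (L = (119 + 200)*(67 + 67) = 319*134 = 42746)
c = 42746
((-380 + 365)*(-8*51 + c))/792 = ((-380 + 365)*(-8*51 + 42746))/792 = -15*(-408 + 42746)*(1/792) = -15*42338*(1/792) = -635070*1/792 = -105845/132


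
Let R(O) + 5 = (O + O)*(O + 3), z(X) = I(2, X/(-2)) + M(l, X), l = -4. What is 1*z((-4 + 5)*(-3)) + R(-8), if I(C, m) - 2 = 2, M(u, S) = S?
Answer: 76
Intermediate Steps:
I(C, m) = 4 (I(C, m) = 2 + 2 = 4)
z(X) = 4 + X
R(O) = -5 + 2*O*(3 + O) (R(O) = -5 + (O + O)*(O + 3) = -5 + (2*O)*(3 + O) = -5 + 2*O*(3 + O))
1*z((-4 + 5)*(-3)) + R(-8) = 1*(4 + (-4 + 5)*(-3)) + (-5 + 2*(-8)² + 6*(-8)) = 1*(4 + 1*(-3)) + (-5 + 2*64 - 48) = 1*(4 - 3) + (-5 + 128 - 48) = 1*1 + 75 = 1 + 75 = 76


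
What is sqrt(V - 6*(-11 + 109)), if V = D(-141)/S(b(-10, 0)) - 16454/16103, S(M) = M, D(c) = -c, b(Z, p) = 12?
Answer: I*sqrt(598761568793)/32206 ≈ 24.026*I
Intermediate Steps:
V = 691025/64412 (V = -1*(-141)/12 - 16454/16103 = 141*(1/12) - 16454*1/16103 = 47/4 - 16454/16103 = 691025/64412 ≈ 10.728)
sqrt(V - 6*(-11 + 109)) = sqrt(691025/64412 - 6*(-11 + 109)) = sqrt(691025/64412 - 6*98) = sqrt(691025/64412 - 588) = sqrt(-37183231/64412) = I*sqrt(598761568793)/32206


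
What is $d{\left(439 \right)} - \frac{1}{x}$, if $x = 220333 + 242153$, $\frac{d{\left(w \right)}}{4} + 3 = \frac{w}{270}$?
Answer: $- \frac{114388249}{20811870} \approx -5.4963$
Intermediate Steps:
$d{\left(w \right)} = -12 + \frac{2 w}{135}$ ($d{\left(w \right)} = -12 + 4 \frac{w}{270} = -12 + \frac{2 w}{135}$)
$x = 462486$
$d{\left(439 \right)} - \frac{1}{x} = \left(-12 + \frac{2}{135} \cdot 439\right) - \frac{1}{462486} = \left(-12 + \frac{878}{135}\right) - \frac{1}{462486} = - \frac{742}{135} - \frac{1}{462486} = - \frac{114388249}{20811870}$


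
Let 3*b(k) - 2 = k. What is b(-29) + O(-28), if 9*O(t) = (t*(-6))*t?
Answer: -1595/3 ≈ -531.67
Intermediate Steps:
b(k) = 2/3 + k/3
O(t) = -2*t**2/3 (O(t) = ((t*(-6))*t)/9 = ((-6*t)*t)/9 = (-6*t**2)/9 = -2*t**2/3)
b(-29) + O(-28) = (2/3 + (1/3)*(-29)) - 2/3*(-28)**2 = (2/3 - 29/3) - 2/3*784 = -9 - 1568/3 = -1595/3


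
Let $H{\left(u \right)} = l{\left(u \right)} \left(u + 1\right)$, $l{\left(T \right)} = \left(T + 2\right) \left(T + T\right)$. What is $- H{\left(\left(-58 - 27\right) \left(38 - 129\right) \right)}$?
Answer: $-925932593040$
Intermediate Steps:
$l{\left(T \right)} = 2 T \left(2 + T\right)$ ($l{\left(T \right)} = \left(2 + T\right) 2 T = 2 T \left(2 + T\right)$)
$H{\left(u \right)} = 2 u \left(1 + u\right) \left(2 + u\right)$ ($H{\left(u \right)} = 2 u \left(2 + u\right) \left(u + 1\right) = 2 u \left(2 + u\right) \left(1 + u\right) = 2 u \left(1 + u\right) \left(2 + u\right)$)
$- H{\left(\left(-58 - 27\right) \left(38 - 129\right) \right)} = - 2 \left(-58 - 27\right) \left(38 - 129\right) \left(1 + \left(-58 - 27\right) \left(38 - 129\right)\right) \left(2 + \left(-58 - 27\right) \left(38 - 129\right)\right) = - 2 \left(\left(-85\right) \left(-91\right)\right) \left(1 - -7735\right) \left(2 - -7735\right) = - 2 \cdot 7735 \left(1 + 7735\right) \left(2 + 7735\right) = - 2 \cdot 7735 \cdot 7736 \cdot 7737 = \left(-1\right) 925932593040 = -925932593040$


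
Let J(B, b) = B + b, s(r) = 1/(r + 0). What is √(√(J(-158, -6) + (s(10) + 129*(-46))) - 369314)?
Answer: √(-36931400 + 170*I*√2110)/10 ≈ 0.064248 + 607.71*I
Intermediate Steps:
s(r) = 1/r
√(√(J(-158, -6) + (s(10) + 129*(-46))) - 369314) = √(√((-158 - 6) + (1/10 + 129*(-46))) - 369314) = √(√(-164 + (⅒ - 5934)) - 369314) = √(√(-164 - 59339/10) - 369314) = √(√(-60979/10) - 369314) = √(17*I*√2110/10 - 369314) = √(-369314 + 17*I*√2110/10)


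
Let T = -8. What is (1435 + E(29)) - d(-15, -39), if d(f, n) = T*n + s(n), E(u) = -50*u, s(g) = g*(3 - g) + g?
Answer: 1350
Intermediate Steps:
s(g) = g + g*(3 - g)
d(f, n) = -8*n + n*(4 - n)
(1435 + E(29)) - d(-15, -39) = (1435 - 50*29) - (-39)*(-4 - 1*(-39)) = (1435 - 1450) - (-39)*(-4 + 39) = -15 - (-39)*35 = -15 - 1*(-1365) = -15 + 1365 = 1350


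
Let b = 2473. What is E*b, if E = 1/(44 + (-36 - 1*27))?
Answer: -2473/19 ≈ -130.16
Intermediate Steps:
E = -1/19 (E = 1/(44 + (-36 - 27)) = 1/(44 - 63) = 1/(-19) = -1/19 ≈ -0.052632)
E*b = -1/19*2473 = -2473/19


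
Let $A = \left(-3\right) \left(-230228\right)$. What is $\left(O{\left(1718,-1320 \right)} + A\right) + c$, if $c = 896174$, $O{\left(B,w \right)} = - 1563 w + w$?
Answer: $3648698$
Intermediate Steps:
$O{\left(B,w \right)} = - 1562 w$
$A = 690684$
$\left(O{\left(1718,-1320 \right)} + A\right) + c = \left(\left(-1562\right) \left(-1320\right) + 690684\right) + 896174 = \left(2061840 + 690684\right) + 896174 = 2752524 + 896174 = 3648698$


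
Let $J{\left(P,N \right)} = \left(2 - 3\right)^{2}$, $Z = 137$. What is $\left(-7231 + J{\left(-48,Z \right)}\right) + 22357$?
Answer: $15127$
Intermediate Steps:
$J{\left(P,N \right)} = 1$ ($J{\left(P,N \right)} = \left(-1\right)^{2} = 1$)
$\left(-7231 + J{\left(-48,Z \right)}\right) + 22357 = \left(-7231 + 1\right) + 22357 = -7230 + 22357 = 15127$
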